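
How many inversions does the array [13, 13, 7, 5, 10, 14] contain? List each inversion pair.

Finding inversions in [13, 13, 7, 5, 10, 14]:

(0, 2): arr[0]=13 > arr[2]=7
(0, 3): arr[0]=13 > arr[3]=5
(0, 4): arr[0]=13 > arr[4]=10
(1, 2): arr[1]=13 > arr[2]=7
(1, 3): arr[1]=13 > arr[3]=5
(1, 4): arr[1]=13 > arr[4]=10
(2, 3): arr[2]=7 > arr[3]=5

Total inversions: 7

The array has 7 inversion(s): (0,2), (0,3), (0,4), (1,2), (1,3), (1,4), (2,3). Each pair (i,j) satisfies i < j and arr[i] > arr[j].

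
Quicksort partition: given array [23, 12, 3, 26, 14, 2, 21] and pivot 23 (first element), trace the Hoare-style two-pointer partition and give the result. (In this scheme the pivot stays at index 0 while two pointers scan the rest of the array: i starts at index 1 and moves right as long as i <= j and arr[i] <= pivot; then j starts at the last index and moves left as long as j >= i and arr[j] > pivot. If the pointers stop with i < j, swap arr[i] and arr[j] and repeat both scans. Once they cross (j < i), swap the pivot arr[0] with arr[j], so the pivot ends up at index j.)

Hoare-style two-pointer partition with pivot = 23:

Initial array: [23, 12, 3, 26, 14, 2, 21]

Pointers start at i = 1, j = 6.
i stops at index 3 (arr[3]=26 > 23), j stops at index 6 (arr[6]=21 <= 23): swap arr[3] and arr[6], array becomes [23, 12, 3, 21, 14, 2, 26]
i ends at 6, j ends at 5: the pointers have crossed (j < i), so scanning stops.

Swap pivot arr[0] with arr[5] to place pivot at position 5: [2, 12, 3, 21, 14, 23, 26]
Pivot position: 5

After partitioning with pivot 23, the array becomes [2, 12, 3, 21, 14, 23, 26]. The pivot is placed at index 5. All elements to the left of the pivot are <= 23, and all elements to the right are > 23.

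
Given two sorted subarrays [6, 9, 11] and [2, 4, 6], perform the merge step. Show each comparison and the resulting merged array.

Merging process:

Compare 6 vs 2: take 2 from right. Merged: [2]
Compare 6 vs 4: take 4 from right. Merged: [2, 4]
Compare 6 vs 6: take 6 from left. Merged: [2, 4, 6]
Compare 9 vs 6: take 6 from right. Merged: [2, 4, 6, 6]
Append remaining from left: [9, 11]. Merged: [2, 4, 6, 6, 9, 11]

Final merged array: [2, 4, 6, 6, 9, 11]
Total comparisons: 4

The merged array is [2, 4, 6, 6, 9, 11], requiring 4 comparisons. The merge step runs in O(n) time where n is the total number of elements.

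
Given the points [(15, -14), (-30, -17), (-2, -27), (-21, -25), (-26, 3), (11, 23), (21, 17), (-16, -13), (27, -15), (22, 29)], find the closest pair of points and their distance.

Computing all pairwise distances among 10 points:

d((15, -14), (-30, -17)) = 45.0999
d((15, -14), (-2, -27)) = 21.4009
d((15, -14), (-21, -25)) = 37.6431
d((15, -14), (-26, 3)) = 44.3847
d((15, -14), (11, 23)) = 37.2156
d((15, -14), (21, 17)) = 31.5753
d((15, -14), (-16, -13)) = 31.0161
d((15, -14), (27, -15)) = 12.0416
d((15, -14), (22, 29)) = 43.566
d((-30, -17), (-2, -27)) = 29.7321
d((-30, -17), (-21, -25)) = 12.0416
d((-30, -17), (-26, 3)) = 20.3961
d((-30, -17), (11, 23)) = 57.28
d((-30, -17), (21, 17)) = 61.2944
d((-30, -17), (-16, -13)) = 14.5602
d((-30, -17), (27, -15)) = 57.0351
d((-30, -17), (22, 29)) = 69.4262
d((-2, -27), (-21, -25)) = 19.105
d((-2, -27), (-26, 3)) = 38.4187
d((-2, -27), (11, 23)) = 51.6624
d((-2, -27), (21, 17)) = 49.6488
d((-2, -27), (-16, -13)) = 19.799
d((-2, -27), (27, -15)) = 31.3847
d((-2, -27), (22, 29)) = 60.9262
d((-21, -25), (-26, 3)) = 28.4429
d((-21, -25), (11, 23)) = 57.6888
d((-21, -25), (21, 17)) = 59.397
d((-21, -25), (-16, -13)) = 13.0
d((-21, -25), (27, -15)) = 49.0306
d((-21, -25), (22, 29)) = 69.029
d((-26, 3), (11, 23)) = 42.0595
d((-26, 3), (21, 17)) = 49.0408
d((-26, 3), (-16, -13)) = 18.868
d((-26, 3), (27, -15)) = 55.9732
d((-26, 3), (22, 29)) = 54.5894
d((11, 23), (21, 17)) = 11.6619 <-- minimum
d((11, 23), (-16, -13)) = 45.0
d((11, 23), (27, -15)) = 41.2311
d((11, 23), (22, 29)) = 12.53
d((21, 17), (-16, -13)) = 47.634
d((21, 17), (27, -15)) = 32.5576
d((21, 17), (22, 29)) = 12.0416
d((-16, -13), (27, -15)) = 43.0465
d((-16, -13), (22, 29)) = 56.6392
d((27, -15), (22, 29)) = 44.2832

Closest pair: (11, 23) and (21, 17) with distance 11.6619

The closest pair is (11, 23) and (21, 17) with Euclidean distance 11.6619. For 10 points, brute-force pairwise comparison is shown above. For large n, the divide-and-conquer algorithm (sort by x, recurse on halves, check the dividing strip) achieves O(n log n).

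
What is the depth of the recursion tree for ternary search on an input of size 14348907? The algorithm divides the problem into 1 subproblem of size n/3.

For divide and conquer with division factor 3:

Problem sizes at each level:
Level 0: 14348907
Level 1: 4782969
Level 2: 1594323
Level 3: 531441
Level 4: 177147
Level 5: 59049
Level 6: 19683
Level 7: 6561
Level 8: 2187
Level 9: 729
Level 10: 243
Level 11: 81
Level 12: 27
Level 13: 9
Level 14: 3
Level 15: 1

The root is level 0 and the size-1 base case is level 15 (the tree spans levels 0 through 15, i.e. 16 levels counting the root), so the depth is the number of divisions: log_3(14348907) = 15

The recursion tree depth is log_3(14348907) = 15. At each level, the problem size is divided by 3, so it takes 15 divisions to reduce to a base case of size 1. The algorithm makes 1 recursive call at each level.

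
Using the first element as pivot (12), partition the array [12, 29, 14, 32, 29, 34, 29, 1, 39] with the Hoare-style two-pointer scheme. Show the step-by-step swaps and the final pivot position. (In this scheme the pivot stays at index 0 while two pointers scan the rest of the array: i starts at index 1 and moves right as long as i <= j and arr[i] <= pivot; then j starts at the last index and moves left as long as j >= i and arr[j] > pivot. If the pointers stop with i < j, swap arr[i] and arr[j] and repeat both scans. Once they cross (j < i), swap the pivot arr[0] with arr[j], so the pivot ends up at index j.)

Hoare-style two-pointer partition with pivot = 12:

Initial array: [12, 29, 14, 32, 29, 34, 29, 1, 39]

Pointers start at i = 1, j = 8.
i stops at index 1 (arr[1]=29 > 12), j stops at index 7 (arr[7]=1 <= 12): swap arr[1] and arr[7], array becomes [12, 1, 14, 32, 29, 34, 29, 29, 39]
i ends at 2, j ends at 1: the pointers have crossed (j < i), so scanning stops.

Swap pivot arr[0] with arr[1] to place pivot at position 1: [1, 12, 14, 32, 29, 34, 29, 29, 39]
Pivot position: 1

After partitioning with pivot 12, the array becomes [1, 12, 14, 32, 29, 34, 29, 29, 39]. The pivot is placed at index 1. All elements to the left of the pivot are <= 12, and all elements to the right are > 12.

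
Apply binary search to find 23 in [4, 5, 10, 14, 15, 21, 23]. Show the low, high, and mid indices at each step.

Binary search for 23 in [4, 5, 10, 14, 15, 21, 23]:

lo=0, hi=6, mid=3, arr[mid]=14 -> 14 < 23, search right half
lo=4, hi=6, mid=5, arr[mid]=21 -> 21 < 23, search right half
lo=6, hi=6, mid=6, arr[mid]=23 -> Found target at index 6!

Binary search finds 23 at index 6 after 3 comparisons. The search repeatedly halves the search space by comparing with the middle element.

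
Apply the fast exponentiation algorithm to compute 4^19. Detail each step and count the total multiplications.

Computing 4^19 by squaring (build up from 4^1; each line after the first costs one multiplication):

4^1 = 4
4^2 = (4^1)^2 = 4^2 = 16
4^4 = (4^2)^2 = 16^2 = 256
4^8 = (4^4)^2 = 256^2 = 65536
4^9 = 4 * 4^8 = 4 * 65536 = 262144
4^18 = (4^9)^2 = 262144^2 = 68719476736
4^19 = 4 * 4^18 = 4 * 68719476736 = 274877906944

Result: 274877906944
Multiplications needed: 6 (6 lines after 4^1)

4^19 = 274877906944. Using exponentiation by squaring, this requires 6 multiplications. The key idea: if the exponent is even, square the half-power; if odd, multiply by the base once.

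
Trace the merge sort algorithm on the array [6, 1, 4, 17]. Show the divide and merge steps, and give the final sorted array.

Merge sort trace:

Split: [6, 1, 4, 17] -> [6, 1] and [4, 17]
  Split: [6, 1] -> [6] and [1]
  Merge: [6] + [1] -> [1, 6]
  Split: [4, 17] -> [4] and [17]
  Merge: [4] + [17] -> [4, 17]
Merge: [1, 6] + [4, 17] -> [1, 4, 6, 17]

Final sorted array: [1, 4, 6, 17]

The merge sort proceeds by recursively splitting the array and merging sorted halves.
After all merges, the sorted array is [1, 4, 6, 17].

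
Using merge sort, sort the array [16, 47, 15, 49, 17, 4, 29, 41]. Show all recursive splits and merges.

Merge sort trace:

Split: [16, 47, 15, 49, 17, 4, 29, 41] -> [16, 47, 15, 49] and [17, 4, 29, 41]
  Split: [16, 47, 15, 49] -> [16, 47] and [15, 49]
    Split: [16, 47] -> [16] and [47]
    Merge: [16] + [47] -> [16, 47]
    Split: [15, 49] -> [15] and [49]
    Merge: [15] + [49] -> [15, 49]
  Merge: [16, 47] + [15, 49] -> [15, 16, 47, 49]
  Split: [17, 4, 29, 41] -> [17, 4] and [29, 41]
    Split: [17, 4] -> [17] and [4]
    Merge: [17] + [4] -> [4, 17]
    Split: [29, 41] -> [29] and [41]
    Merge: [29] + [41] -> [29, 41]
  Merge: [4, 17] + [29, 41] -> [4, 17, 29, 41]
Merge: [15, 16, 47, 49] + [4, 17, 29, 41] -> [4, 15, 16, 17, 29, 41, 47, 49]

Final sorted array: [4, 15, 16, 17, 29, 41, 47, 49]

The merge sort proceeds by recursively splitting the array and merging sorted halves.
After all merges, the sorted array is [4, 15, 16, 17, 29, 41, 47, 49].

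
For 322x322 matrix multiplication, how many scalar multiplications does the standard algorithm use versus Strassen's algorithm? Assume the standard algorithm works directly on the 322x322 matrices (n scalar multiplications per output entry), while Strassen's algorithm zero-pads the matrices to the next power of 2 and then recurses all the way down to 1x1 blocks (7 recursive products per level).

Matrix multiplication for 322x322 matrices:

Strassen's algorithm requires power-of-2 dimensions. Pad 322x322 to 512x512 (next power of 2).

Standard algorithm: 322^3 = 33386248 multiplications
Strassen's algorithm: 7^(log2(512)) = 7^9 = 40353607 multiplications
Difference: 33386248 - 40353607 = -6967359 (Strassen uses MORE here due to padding overhead — for small or just-over-power-of-2 n, padding can outweigh the per-level savings)

Standard: 33386248 multiplications (322^3). Strassen: 40353607 multiplications (7^9, after padding to 512x512). Strassen reduces 8 recursive multiplications to 7 at each level.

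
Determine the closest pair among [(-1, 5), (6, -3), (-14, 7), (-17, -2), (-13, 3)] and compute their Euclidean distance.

Computing all pairwise distances among 5 points:

d((-1, 5), (6, -3)) = 10.6301
d((-1, 5), (-14, 7)) = 13.1529
d((-1, 5), (-17, -2)) = 17.4642
d((-1, 5), (-13, 3)) = 12.1655
d((6, -3), (-14, 7)) = 22.3607
d((6, -3), (-17, -2)) = 23.0217
d((6, -3), (-13, 3)) = 19.9249
d((-14, 7), (-17, -2)) = 9.4868
d((-14, 7), (-13, 3)) = 4.1231 <-- minimum
d((-17, -2), (-13, 3)) = 6.4031

Closest pair: (-14, 7) and (-13, 3) with distance 4.1231

The closest pair is (-14, 7) and (-13, 3) with Euclidean distance 4.1231. For 5 points, brute-force pairwise comparison is shown above. For large n, the divide-and-conquer algorithm (sort by x, recurse on halves, check the dividing strip) achieves O(n log n).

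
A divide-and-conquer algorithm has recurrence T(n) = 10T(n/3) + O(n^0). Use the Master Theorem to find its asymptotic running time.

Master Theorem for T(n) = 10T(n/3) + O(n^0):

a = 10, b = 3, c = 0
log_b(a) = log_3(10) = 2.0959

Case 1: c = 0 < log_3(10) = 2.0959
T(n) = O(n^(log_3 10))

For T(n) = 10T(n/3) + O(n^0): log_3(10) = 2.0959. This is Case 1 of the Master Theorem (c < log_b(a), work dominated by leaves), giving O(n^(log_3 10)).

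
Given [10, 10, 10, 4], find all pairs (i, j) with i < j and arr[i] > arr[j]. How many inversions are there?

Finding inversions in [10, 10, 10, 4]:

(0, 3): arr[0]=10 > arr[3]=4
(1, 3): arr[1]=10 > arr[3]=4
(2, 3): arr[2]=10 > arr[3]=4

Total inversions: 3

The array has 3 inversion(s): (0,3), (1,3), (2,3). Each pair (i,j) satisfies i < j and arr[i] > arr[j].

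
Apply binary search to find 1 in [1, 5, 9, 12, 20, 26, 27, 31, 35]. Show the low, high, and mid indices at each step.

Binary search for 1 in [1, 5, 9, 12, 20, 26, 27, 31, 35]:

lo=0, hi=8, mid=4, arr[mid]=20 -> 20 > 1, search left half
lo=0, hi=3, mid=1, arr[mid]=5 -> 5 > 1, search left half
lo=0, hi=0, mid=0, arr[mid]=1 -> Found target at index 0!

Binary search finds 1 at index 0 after 3 comparisons. The search repeatedly halves the search space by comparing with the middle element.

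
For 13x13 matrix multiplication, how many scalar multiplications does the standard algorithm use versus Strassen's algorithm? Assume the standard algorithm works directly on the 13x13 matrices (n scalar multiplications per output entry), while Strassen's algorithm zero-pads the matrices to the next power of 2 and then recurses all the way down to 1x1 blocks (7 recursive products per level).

Matrix multiplication for 13x13 matrices:

Strassen's algorithm requires power-of-2 dimensions. Pad 13x13 to 16x16 (next power of 2).

Standard algorithm: 13^3 = 2197 multiplications
Strassen's algorithm: 7^(log2(16)) = 7^4 = 2401 multiplications
Difference: 2197 - 2401 = -204 (Strassen uses MORE here due to padding overhead — for small or just-over-power-of-2 n, padding can outweigh the per-level savings)

Standard: 2197 multiplications (13^3). Strassen: 2401 multiplications (7^4, after padding to 16x16). Strassen reduces 8 recursive multiplications to 7 at each level.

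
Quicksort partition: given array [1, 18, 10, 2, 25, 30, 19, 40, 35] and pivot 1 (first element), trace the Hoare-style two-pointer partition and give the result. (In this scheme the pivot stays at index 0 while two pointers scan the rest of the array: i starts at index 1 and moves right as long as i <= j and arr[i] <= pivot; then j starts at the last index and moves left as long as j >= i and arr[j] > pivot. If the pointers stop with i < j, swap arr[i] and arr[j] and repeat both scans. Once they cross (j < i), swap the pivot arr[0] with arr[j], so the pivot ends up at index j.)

Hoare-style two-pointer partition with pivot = 1:

Initial array: [1, 18, 10, 2, 25, 30, 19, 40, 35]

Pointers start at i = 1, j = 8.
i ends at 1, j ends at 0: the pointers have crossed (j < i), so scanning stops.

j = 0, so swapping arr[0] with arr[j] leaves the pivot at position 0: [1, 18, 10, 2, 25, 30, 19, 40, 35]
Pivot position: 0

After partitioning with pivot 1, the array becomes [1, 18, 10, 2, 25, 30, 19, 40, 35]. The pivot is placed at index 0. All elements to the left of the pivot are <= 1, and all elements to the right are > 1.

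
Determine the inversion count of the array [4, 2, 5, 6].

Finding inversions in [4, 2, 5, 6]:

(0, 1): arr[0]=4 > arr[1]=2

Total inversions: 1

The array has 1 inversion(s): (0,1). Each pair (i,j) satisfies i < j and arr[i] > arr[j].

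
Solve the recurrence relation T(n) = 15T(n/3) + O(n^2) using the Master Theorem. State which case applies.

Master Theorem for T(n) = 15T(n/3) + O(n^2):

a = 15, b = 3, c = 2
log_b(a) = log_3(15) = 2.4650

Case 1: c = 2 < log_3(15) = 2.4650
T(n) = O(n^(log_3 15))

For T(n) = 15T(n/3) + O(n^2): log_3(15) = 2.4650. This is Case 1 of the Master Theorem (c < log_b(a), work dominated by leaves), giving O(n^(log_3 15)).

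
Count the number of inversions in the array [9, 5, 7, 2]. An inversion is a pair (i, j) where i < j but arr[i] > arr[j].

Finding inversions in [9, 5, 7, 2]:

(0, 1): arr[0]=9 > arr[1]=5
(0, 2): arr[0]=9 > arr[2]=7
(0, 3): arr[0]=9 > arr[3]=2
(1, 3): arr[1]=5 > arr[3]=2
(2, 3): arr[2]=7 > arr[3]=2

Total inversions: 5

The array has 5 inversion(s): (0,1), (0,2), (0,3), (1,3), (2,3). Each pair (i,j) satisfies i < j and arr[i] > arr[j].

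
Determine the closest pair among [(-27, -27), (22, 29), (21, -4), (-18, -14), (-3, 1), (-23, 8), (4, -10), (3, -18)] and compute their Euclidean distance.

Computing all pairwise distances among 8 points:

d((-27, -27), (22, 29)) = 74.411
d((-27, -27), (21, -4)) = 53.2259
d((-27, -27), (-18, -14)) = 15.8114
d((-27, -27), (-3, 1)) = 36.8782
d((-27, -27), (-23, 8)) = 35.2278
d((-27, -27), (4, -10)) = 35.3553
d((-27, -27), (3, -18)) = 31.3209
d((22, 29), (21, -4)) = 33.0151
d((22, 29), (-18, -14)) = 58.7282
d((22, 29), (-3, 1)) = 37.5366
d((22, 29), (-23, 8)) = 49.6588
d((22, 29), (4, -10)) = 42.9535
d((22, 29), (3, -18)) = 50.6952
d((21, -4), (-18, -14)) = 40.2616
d((21, -4), (-3, 1)) = 24.5153
d((21, -4), (-23, 8)) = 45.607
d((21, -4), (4, -10)) = 18.0278
d((21, -4), (3, -18)) = 22.8035
d((-18, -14), (-3, 1)) = 21.2132
d((-18, -14), (-23, 8)) = 22.561
d((-18, -14), (4, -10)) = 22.3607
d((-18, -14), (3, -18)) = 21.3776
d((-3, 1), (-23, 8)) = 21.1896
d((-3, 1), (4, -10)) = 13.0384
d((-3, 1), (3, -18)) = 19.9249
d((-23, 8), (4, -10)) = 32.45
d((-23, 8), (3, -18)) = 36.7696
d((4, -10), (3, -18)) = 8.0623 <-- minimum

Closest pair: (4, -10) and (3, -18) with distance 8.0623

The closest pair is (4, -10) and (3, -18) with Euclidean distance 8.0623. For 8 points, brute-force pairwise comparison is shown above. For large n, the divide-and-conquer algorithm (sort by x, recurse on halves, check the dividing strip) achieves O(n log n).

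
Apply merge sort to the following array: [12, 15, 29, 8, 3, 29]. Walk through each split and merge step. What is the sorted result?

Merge sort trace:

Split: [12, 15, 29, 8, 3, 29] -> [12, 15, 29] and [8, 3, 29]
  Split: [12, 15, 29] -> [12] and [15, 29]
    Split: [15, 29] -> [15] and [29]
    Merge: [15] + [29] -> [15, 29]
  Merge: [12] + [15, 29] -> [12, 15, 29]
  Split: [8, 3, 29] -> [8] and [3, 29]
    Split: [3, 29] -> [3] and [29]
    Merge: [3] + [29] -> [3, 29]
  Merge: [8] + [3, 29] -> [3, 8, 29]
Merge: [12, 15, 29] + [3, 8, 29] -> [3, 8, 12, 15, 29, 29]

Final sorted array: [3, 8, 12, 15, 29, 29]

The merge sort proceeds by recursively splitting the array and merging sorted halves.
After all merges, the sorted array is [3, 8, 12, 15, 29, 29].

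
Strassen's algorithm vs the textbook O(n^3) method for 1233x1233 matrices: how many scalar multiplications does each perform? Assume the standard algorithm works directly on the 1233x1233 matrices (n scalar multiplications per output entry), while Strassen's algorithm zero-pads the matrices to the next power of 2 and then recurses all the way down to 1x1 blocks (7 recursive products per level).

Matrix multiplication for 1233x1233 matrices:

Strassen's algorithm requires power-of-2 dimensions. Pad 1233x1233 to 2048x2048 (next power of 2).

Standard algorithm: 1233^3 = 1874516337 multiplications
Strassen's algorithm: 7^(log2(2048)) = 7^11 = 1977326743 multiplications
Difference: 1874516337 - 1977326743 = -102810406 (Strassen uses MORE here due to padding overhead — for small or just-over-power-of-2 n, padding can outweigh the per-level savings)

Standard: 1874516337 multiplications (1233^3). Strassen: 1977326743 multiplications (7^11, after padding to 2048x2048). Strassen reduces 8 recursive multiplications to 7 at each level.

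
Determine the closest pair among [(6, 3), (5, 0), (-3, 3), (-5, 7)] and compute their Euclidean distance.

Computing all pairwise distances among 4 points:

d((6, 3), (5, 0)) = 3.1623 <-- minimum
d((6, 3), (-3, 3)) = 9.0
d((6, 3), (-5, 7)) = 11.7047
d((5, 0), (-3, 3)) = 8.544
d((5, 0), (-5, 7)) = 12.2066
d((-3, 3), (-5, 7)) = 4.4721

Closest pair: (6, 3) and (5, 0) with distance 3.1623

The closest pair is (6, 3) and (5, 0) with Euclidean distance 3.1623. For 4 points, brute-force pairwise comparison is shown above. For large n, the divide-and-conquer algorithm (sort by x, recurse on halves, check the dividing strip) achieves O(n log n).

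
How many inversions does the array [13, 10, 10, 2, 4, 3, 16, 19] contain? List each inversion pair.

Finding inversions in [13, 10, 10, 2, 4, 3, 16, 19]:

(0, 1): arr[0]=13 > arr[1]=10
(0, 2): arr[0]=13 > arr[2]=10
(0, 3): arr[0]=13 > arr[3]=2
(0, 4): arr[0]=13 > arr[4]=4
(0, 5): arr[0]=13 > arr[5]=3
(1, 3): arr[1]=10 > arr[3]=2
(1, 4): arr[1]=10 > arr[4]=4
(1, 5): arr[1]=10 > arr[5]=3
(2, 3): arr[2]=10 > arr[3]=2
(2, 4): arr[2]=10 > arr[4]=4
(2, 5): arr[2]=10 > arr[5]=3
(4, 5): arr[4]=4 > arr[5]=3

Total inversions: 12

The array has 12 inversion(s): (0,1), (0,2), (0,3), (0,4), (0,5), (1,3), (1,4), (1,5), (2,3), (2,4), (2,5), (4,5). Each pair (i,j) satisfies i < j and arr[i] > arr[j].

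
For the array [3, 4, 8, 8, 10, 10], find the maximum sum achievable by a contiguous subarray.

Using Kadane's algorithm on [3, 4, 8, 8, 10, 10]:

Scanning through the array:
Position 1 (value 4): max_ending_here = 7, max_so_far = 7
Position 2 (value 8): max_ending_here = 15, max_so_far = 15
Position 3 (value 8): max_ending_here = 23, max_so_far = 23
Position 4 (value 10): max_ending_here = 33, max_so_far = 33
Position 5 (value 10): max_ending_here = 43, max_so_far = 43

Maximum subarray: [3, 4, 8, 8, 10, 10]
Maximum sum: 43

The maximum subarray is [3, 4, 8, 8, 10, 10] with sum 43. This subarray runs from index 0 to index 5.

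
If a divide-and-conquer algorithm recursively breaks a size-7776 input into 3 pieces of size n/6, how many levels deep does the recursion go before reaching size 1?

For divide and conquer with division factor 6:

Problem sizes at each level:
Level 0: 7776
Level 1: 1296
Level 2: 216
Level 3: 36
Level 4: 6
Level 5: 1

The root is level 0 and the size-1 base case is level 5 (the tree spans levels 0 through 5, i.e. 6 levels counting the root), so the depth is the number of divisions: log_6(7776) = 5

The recursion tree depth is log_6(7776) = 5. At each level, the problem size is divided by 6, so it takes 5 divisions to reduce to a base case of size 1. The algorithm makes 3 recursive calls at each level.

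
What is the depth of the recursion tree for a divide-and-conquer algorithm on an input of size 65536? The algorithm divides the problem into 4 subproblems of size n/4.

For divide and conquer with division factor 4:

Problem sizes at each level:
Level 0: 65536
Level 1: 16384
Level 2: 4096
Level 3: 1024
Level 4: 256
Level 5: 64
Level 6: 16
Level 7: 4
Level 8: 1

The root is level 0 and the size-1 base case is level 8 (the tree spans levels 0 through 8, i.e. 9 levels counting the root), so the depth is the number of divisions: log_4(65536) = 8

The recursion tree depth is log_4(65536) = 8. At each level, the problem size is divided by 4, so it takes 8 divisions to reduce to a base case of size 1. The algorithm makes 4 recursive calls at each level.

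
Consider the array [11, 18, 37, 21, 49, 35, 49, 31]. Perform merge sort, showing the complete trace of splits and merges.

Merge sort trace:

Split: [11, 18, 37, 21, 49, 35, 49, 31] -> [11, 18, 37, 21] and [49, 35, 49, 31]
  Split: [11, 18, 37, 21] -> [11, 18] and [37, 21]
    Split: [11, 18] -> [11] and [18]
    Merge: [11] + [18] -> [11, 18]
    Split: [37, 21] -> [37] and [21]
    Merge: [37] + [21] -> [21, 37]
  Merge: [11, 18] + [21, 37] -> [11, 18, 21, 37]
  Split: [49, 35, 49, 31] -> [49, 35] and [49, 31]
    Split: [49, 35] -> [49] and [35]
    Merge: [49] + [35] -> [35, 49]
    Split: [49, 31] -> [49] and [31]
    Merge: [49] + [31] -> [31, 49]
  Merge: [35, 49] + [31, 49] -> [31, 35, 49, 49]
Merge: [11, 18, 21, 37] + [31, 35, 49, 49] -> [11, 18, 21, 31, 35, 37, 49, 49]

Final sorted array: [11, 18, 21, 31, 35, 37, 49, 49]

The merge sort proceeds by recursively splitting the array and merging sorted halves.
After all merges, the sorted array is [11, 18, 21, 31, 35, 37, 49, 49].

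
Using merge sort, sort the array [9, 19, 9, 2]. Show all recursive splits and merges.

Merge sort trace:

Split: [9, 19, 9, 2] -> [9, 19] and [9, 2]
  Split: [9, 19] -> [9] and [19]
  Merge: [9] + [19] -> [9, 19]
  Split: [9, 2] -> [9] and [2]
  Merge: [9] + [2] -> [2, 9]
Merge: [9, 19] + [2, 9] -> [2, 9, 9, 19]

Final sorted array: [2, 9, 9, 19]

The merge sort proceeds by recursively splitting the array and merging sorted halves.
After all merges, the sorted array is [2, 9, 9, 19].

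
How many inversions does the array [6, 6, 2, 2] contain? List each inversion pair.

Finding inversions in [6, 6, 2, 2]:

(0, 2): arr[0]=6 > arr[2]=2
(0, 3): arr[0]=6 > arr[3]=2
(1, 2): arr[1]=6 > arr[2]=2
(1, 3): arr[1]=6 > arr[3]=2

Total inversions: 4

The array has 4 inversion(s): (0,2), (0,3), (1,2), (1,3). Each pair (i,j) satisfies i < j and arr[i] > arr[j].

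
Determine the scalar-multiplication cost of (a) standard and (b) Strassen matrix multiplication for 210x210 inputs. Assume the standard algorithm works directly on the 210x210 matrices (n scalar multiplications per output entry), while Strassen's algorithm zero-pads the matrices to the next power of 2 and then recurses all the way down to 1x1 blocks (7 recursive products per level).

Matrix multiplication for 210x210 matrices:

Strassen's algorithm requires power-of-2 dimensions. Pad 210x210 to 256x256 (next power of 2).

Standard algorithm: 210^3 = 9261000 multiplications
Strassen's algorithm: 7^(log2(256)) = 7^8 = 5764801 multiplications
Savings: 9261000 - 5764801 = 3496199 multiplications

Standard: 9261000 multiplications (210^3). Strassen: 5764801 multiplications (7^8, after padding to 256x256). Strassen reduces 8 recursive multiplications to 7 at each level.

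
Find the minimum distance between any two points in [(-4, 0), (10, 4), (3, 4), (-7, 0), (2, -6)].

Computing all pairwise distances among 5 points:

d((-4, 0), (10, 4)) = 14.5602
d((-4, 0), (3, 4)) = 8.0623
d((-4, 0), (-7, 0)) = 3.0 <-- minimum
d((-4, 0), (2, -6)) = 8.4853
d((10, 4), (3, 4)) = 7.0
d((10, 4), (-7, 0)) = 17.4642
d((10, 4), (2, -6)) = 12.8062
d((3, 4), (-7, 0)) = 10.7703
d((3, 4), (2, -6)) = 10.0499
d((-7, 0), (2, -6)) = 10.8167

Closest pair: (-4, 0) and (-7, 0) with distance 3.0

The closest pair is (-4, 0) and (-7, 0) with Euclidean distance 3.0. For 5 points, brute-force pairwise comparison is shown above. For large n, the divide-and-conquer algorithm (sort by x, recurse on halves, check the dividing strip) achieves O(n log n).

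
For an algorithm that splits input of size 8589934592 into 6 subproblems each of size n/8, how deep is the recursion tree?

For divide and conquer with division factor 8:

Problem sizes at each level:
Level 0: 8589934592
Level 1: 1073741824
Level 2: 134217728
Level 3: 16777216
Level 4: 2097152
Level 5: 262144
Level 6: 32768
Level 7: 4096
Level 8: 512
Level 9: 64
Level 10: 8
Level 11: 1

The root is level 0 and the size-1 base case is level 11 (the tree spans levels 0 through 11, i.e. 12 levels counting the root), so the depth is the number of divisions: log_8(8589934592) = 11

The recursion tree depth is log_8(8589934592) = 11. At each level, the problem size is divided by 8, so it takes 11 divisions to reduce to a base case of size 1. The algorithm makes 6 recursive calls at each level.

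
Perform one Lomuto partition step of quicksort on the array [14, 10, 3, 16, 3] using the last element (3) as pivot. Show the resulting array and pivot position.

Lomuto partition with pivot = 3:

Initial array: [14, 10, 3, 16, 3]

arr[0]=14 > 3: no swap
arr[1]=10 > 3: no swap
arr[2]=3 <= 3: swap with position 0, array becomes [3, 10, 14, 16, 3]
arr[3]=16 > 3: no swap

Place pivot at position 1: [3, 3, 14, 16, 10]
Pivot position: 1

After partitioning with pivot 3, the array becomes [3, 3, 14, 16, 10]. The pivot is placed at index 1. All elements to the left of the pivot are <= 3, and all elements to the right are > 3.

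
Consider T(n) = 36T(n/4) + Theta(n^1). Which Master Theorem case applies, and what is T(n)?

Master Theorem for T(n) = 36T(n/4) + O(n^1):

a = 36, b = 4, c = 1
log_b(a) = log_4(36) = 2.5850

Case 1: c = 1 < log_4(36) = 2.5850
T(n) = O(n^(log_4 36))

For T(n) = 36T(n/4) + O(n^1): log_4(36) = 2.5850. This is Case 1 of the Master Theorem (c < log_b(a), work dominated by leaves), giving O(n^(log_4 36)).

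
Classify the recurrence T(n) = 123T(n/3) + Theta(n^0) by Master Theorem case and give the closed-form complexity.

Master Theorem for T(n) = 123T(n/3) + O(n^0):

a = 123, b = 3, c = 0
log_b(a) = log_3(123) = 4.3802

Case 1: c = 0 < log_3(123) = 4.3802
T(n) = O(n^(log_3 123))

For T(n) = 123T(n/3) + O(n^0): log_3(123) = 4.3802. This is Case 1 of the Master Theorem (c < log_b(a), work dominated by leaves), giving O(n^(log_3 123)).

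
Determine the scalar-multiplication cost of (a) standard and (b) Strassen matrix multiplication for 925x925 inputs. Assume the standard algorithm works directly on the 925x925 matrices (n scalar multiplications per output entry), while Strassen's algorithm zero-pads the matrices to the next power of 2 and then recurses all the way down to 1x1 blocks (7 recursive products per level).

Matrix multiplication for 925x925 matrices:

Strassen's algorithm requires power-of-2 dimensions. Pad 925x925 to 1024x1024 (next power of 2).

Standard algorithm: 925^3 = 791453125 multiplications
Strassen's algorithm: 7^(log2(1024)) = 7^10 = 282475249 multiplications
Savings: 791453125 - 282475249 = 508977876 multiplications

Standard: 791453125 multiplications (925^3). Strassen: 282475249 multiplications (7^10, after padding to 1024x1024). Strassen reduces 8 recursive multiplications to 7 at each level.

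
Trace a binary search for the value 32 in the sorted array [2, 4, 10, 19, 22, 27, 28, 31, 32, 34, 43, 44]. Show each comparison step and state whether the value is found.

Binary search for 32 in [2, 4, 10, 19, 22, 27, 28, 31, 32, 34, 43, 44]:

lo=0, hi=11, mid=5, arr[mid]=27 -> 27 < 32, search right half
lo=6, hi=11, mid=8, arr[mid]=32 -> Found target at index 8!

Binary search finds 32 at index 8 after 2 comparisons. The search repeatedly halves the search space by comparing with the middle element.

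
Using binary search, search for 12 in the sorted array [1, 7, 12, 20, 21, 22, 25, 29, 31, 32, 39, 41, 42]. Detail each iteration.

Binary search for 12 in [1, 7, 12, 20, 21, 22, 25, 29, 31, 32, 39, 41, 42]:

lo=0, hi=12, mid=6, arr[mid]=25 -> 25 > 12, search left half
lo=0, hi=5, mid=2, arr[mid]=12 -> Found target at index 2!

Binary search finds 12 at index 2 after 2 comparisons. The search repeatedly halves the search space by comparing with the middle element.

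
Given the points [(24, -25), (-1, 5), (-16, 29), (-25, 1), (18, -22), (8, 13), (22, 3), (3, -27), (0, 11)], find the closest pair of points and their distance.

Computing all pairwise distances among 9 points:

d((24, -25), (-1, 5)) = 39.0512
d((24, -25), (-16, 29)) = 67.2012
d((24, -25), (-25, 1)) = 55.4707
d((24, -25), (18, -22)) = 6.7082
d((24, -25), (8, 13)) = 41.2311
d((24, -25), (22, 3)) = 28.0713
d((24, -25), (3, -27)) = 21.095
d((24, -25), (0, 11)) = 43.2666
d((-1, 5), (-16, 29)) = 28.3019
d((-1, 5), (-25, 1)) = 24.3311
d((-1, 5), (18, -22)) = 33.0151
d((-1, 5), (8, 13)) = 12.0416
d((-1, 5), (22, 3)) = 23.0868
d((-1, 5), (3, -27)) = 32.249
d((-1, 5), (0, 11)) = 6.0828 <-- minimum
d((-16, 29), (-25, 1)) = 29.4109
d((-16, 29), (18, -22)) = 61.2944
d((-16, 29), (8, 13)) = 28.8444
d((-16, 29), (22, 3)) = 46.0435
d((-16, 29), (3, -27)) = 59.1354
d((-16, 29), (0, 11)) = 24.0832
d((-25, 1), (18, -22)) = 48.7647
d((-25, 1), (8, 13)) = 35.1141
d((-25, 1), (22, 3)) = 47.0425
d((-25, 1), (3, -27)) = 39.598
d((-25, 1), (0, 11)) = 26.9258
d((18, -22), (8, 13)) = 36.4005
d((18, -22), (22, 3)) = 25.318
d((18, -22), (3, -27)) = 15.8114
d((18, -22), (0, 11)) = 37.5899
d((8, 13), (22, 3)) = 17.2047
d((8, 13), (3, -27)) = 40.3113
d((8, 13), (0, 11)) = 8.2462
d((22, 3), (3, -27)) = 35.5106
d((22, 3), (0, 11)) = 23.4094
d((3, -27), (0, 11)) = 38.1182

Closest pair: (-1, 5) and (0, 11) with distance 6.0828

The closest pair is (-1, 5) and (0, 11) with Euclidean distance 6.0828. For 9 points, brute-force pairwise comparison is shown above. For large n, the divide-and-conquer algorithm (sort by x, recurse on halves, check the dividing strip) achieves O(n log n).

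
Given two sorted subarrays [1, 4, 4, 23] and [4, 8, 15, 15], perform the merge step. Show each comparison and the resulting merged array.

Merging process:

Compare 1 vs 4: take 1 from left. Merged: [1]
Compare 4 vs 4: take 4 from left. Merged: [1, 4]
Compare 4 vs 4: take 4 from left. Merged: [1, 4, 4]
Compare 23 vs 4: take 4 from right. Merged: [1, 4, 4, 4]
Compare 23 vs 8: take 8 from right. Merged: [1, 4, 4, 4, 8]
Compare 23 vs 15: take 15 from right. Merged: [1, 4, 4, 4, 8, 15]
Compare 23 vs 15: take 15 from right. Merged: [1, 4, 4, 4, 8, 15, 15]
Append remaining from left: [23]. Merged: [1, 4, 4, 4, 8, 15, 15, 23]

Final merged array: [1, 4, 4, 4, 8, 15, 15, 23]
Total comparisons: 7

The merged array is [1, 4, 4, 4, 8, 15, 15, 23], requiring 7 comparisons. The merge step runs in O(n) time where n is the total number of elements.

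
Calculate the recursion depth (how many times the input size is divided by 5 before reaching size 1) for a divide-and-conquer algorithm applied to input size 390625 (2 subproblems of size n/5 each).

For divide and conquer with division factor 5:

Problem sizes at each level:
Level 0: 390625
Level 1: 78125
Level 2: 15625
Level 3: 3125
Level 4: 625
Level 5: 125
Level 6: 25
Level 7: 5
Level 8: 1

The root is level 0 and the size-1 base case is level 8 (the tree spans levels 0 through 8, i.e. 9 levels counting the root), so the depth is the number of divisions: log_5(390625) = 8

The recursion tree depth is log_5(390625) = 8. At each level, the problem size is divided by 5, so it takes 8 divisions to reduce to a base case of size 1. The algorithm makes 2 recursive calls at each level.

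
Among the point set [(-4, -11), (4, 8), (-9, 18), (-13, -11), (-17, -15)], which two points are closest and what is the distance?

Computing all pairwise distances among 5 points:

d((-4, -11), (4, 8)) = 20.6155
d((-4, -11), (-9, 18)) = 29.4279
d((-4, -11), (-13, -11)) = 9.0
d((-4, -11), (-17, -15)) = 13.6015
d((4, 8), (-9, 18)) = 16.4012
d((4, 8), (-13, -11)) = 25.4951
d((4, 8), (-17, -15)) = 31.1448
d((-9, 18), (-13, -11)) = 29.2746
d((-9, 18), (-17, -15)) = 33.9559
d((-13, -11), (-17, -15)) = 5.6569 <-- minimum

Closest pair: (-13, -11) and (-17, -15) with distance 5.6569

The closest pair is (-13, -11) and (-17, -15) with Euclidean distance 5.6569. For 5 points, brute-force pairwise comparison is shown above. For large n, the divide-and-conquer algorithm (sort by x, recurse on halves, check the dividing strip) achieves O(n log n).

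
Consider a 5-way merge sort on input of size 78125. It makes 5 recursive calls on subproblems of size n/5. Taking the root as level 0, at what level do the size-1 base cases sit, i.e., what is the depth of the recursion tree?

For divide and conquer with division factor 5:

Problem sizes at each level:
Level 0: 78125
Level 1: 15625
Level 2: 3125
Level 3: 625
Level 4: 125
Level 5: 25
Level 6: 5
Level 7: 1

The root is level 0 and the size-1 base case is level 7 (the tree spans levels 0 through 7, i.e. 8 levels counting the root), so the depth is the number of divisions: log_5(78125) = 7

The recursion tree depth is log_5(78125) = 7. At each level, the problem size is divided by 5, so it takes 7 divisions to reduce to a base case of size 1. The algorithm makes 5 recursive calls at each level.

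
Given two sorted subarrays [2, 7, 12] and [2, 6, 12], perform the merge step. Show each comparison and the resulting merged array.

Merging process:

Compare 2 vs 2: take 2 from left. Merged: [2]
Compare 7 vs 2: take 2 from right. Merged: [2, 2]
Compare 7 vs 6: take 6 from right. Merged: [2, 2, 6]
Compare 7 vs 12: take 7 from left. Merged: [2, 2, 6, 7]
Compare 12 vs 12: take 12 from left. Merged: [2, 2, 6, 7, 12]
Append remaining from right: [12]. Merged: [2, 2, 6, 7, 12, 12]

Final merged array: [2, 2, 6, 7, 12, 12]
Total comparisons: 5

The merged array is [2, 2, 6, 7, 12, 12], requiring 5 comparisons. The merge step runs in O(n) time where n is the total number of elements.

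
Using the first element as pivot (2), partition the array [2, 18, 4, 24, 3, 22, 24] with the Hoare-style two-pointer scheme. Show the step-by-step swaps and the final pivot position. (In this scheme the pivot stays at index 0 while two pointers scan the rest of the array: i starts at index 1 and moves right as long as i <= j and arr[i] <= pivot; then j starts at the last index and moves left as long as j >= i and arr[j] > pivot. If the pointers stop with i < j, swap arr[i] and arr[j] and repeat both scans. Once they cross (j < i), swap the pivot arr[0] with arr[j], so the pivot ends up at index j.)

Hoare-style two-pointer partition with pivot = 2:

Initial array: [2, 18, 4, 24, 3, 22, 24]

Pointers start at i = 1, j = 6.
i ends at 1, j ends at 0: the pointers have crossed (j < i), so scanning stops.

j = 0, so swapping arr[0] with arr[j] leaves the pivot at position 0: [2, 18, 4, 24, 3, 22, 24]
Pivot position: 0

After partitioning with pivot 2, the array becomes [2, 18, 4, 24, 3, 22, 24]. The pivot is placed at index 0. All elements to the left of the pivot are <= 2, and all elements to the right are > 2.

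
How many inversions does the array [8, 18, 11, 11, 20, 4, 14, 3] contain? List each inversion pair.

Finding inversions in [8, 18, 11, 11, 20, 4, 14, 3]:

(0, 5): arr[0]=8 > arr[5]=4
(0, 7): arr[0]=8 > arr[7]=3
(1, 2): arr[1]=18 > arr[2]=11
(1, 3): arr[1]=18 > arr[3]=11
(1, 5): arr[1]=18 > arr[5]=4
(1, 6): arr[1]=18 > arr[6]=14
(1, 7): arr[1]=18 > arr[7]=3
(2, 5): arr[2]=11 > arr[5]=4
(2, 7): arr[2]=11 > arr[7]=3
(3, 5): arr[3]=11 > arr[5]=4
(3, 7): arr[3]=11 > arr[7]=3
(4, 5): arr[4]=20 > arr[5]=4
(4, 6): arr[4]=20 > arr[6]=14
(4, 7): arr[4]=20 > arr[7]=3
(5, 7): arr[5]=4 > arr[7]=3
(6, 7): arr[6]=14 > arr[7]=3

Total inversions: 16

The array has 16 inversion(s): (0,5), (0,7), (1,2), (1,3), (1,5), (1,6), (1,7), (2,5), (2,7), (3,5), (3,7), (4,5), (4,6), (4,7), (5,7), (6,7). Each pair (i,j) satisfies i < j and arr[i] > arr[j].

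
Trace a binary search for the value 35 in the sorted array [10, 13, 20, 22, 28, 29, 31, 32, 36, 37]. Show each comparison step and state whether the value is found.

Binary search for 35 in [10, 13, 20, 22, 28, 29, 31, 32, 36, 37]:

lo=0, hi=9, mid=4, arr[mid]=28 -> 28 < 35, search right half
lo=5, hi=9, mid=7, arr[mid]=32 -> 32 < 35, search right half
lo=8, hi=9, mid=8, arr[mid]=36 -> 36 > 35, search left half
lo=8 > hi=7, target 35 not found

Binary search determines that 35 is not in the array after 3 comparisons. The search space was exhausted without finding the target.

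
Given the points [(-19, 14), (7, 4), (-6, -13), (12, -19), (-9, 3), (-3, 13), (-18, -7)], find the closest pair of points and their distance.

Computing all pairwise distances among 7 points:

d((-19, 14), (7, 4)) = 27.8568
d((-19, 14), (-6, -13)) = 29.9666
d((-19, 14), (12, -19)) = 45.2769
d((-19, 14), (-9, 3)) = 14.8661
d((-19, 14), (-3, 13)) = 16.0312
d((-19, 14), (-18, -7)) = 21.0238
d((7, 4), (-6, -13)) = 21.4009
d((7, 4), (12, -19)) = 23.5372
d((7, 4), (-9, 3)) = 16.0312
d((7, 4), (-3, 13)) = 13.4536
d((7, 4), (-18, -7)) = 27.313
d((-6, -13), (12, -19)) = 18.9737
d((-6, -13), (-9, 3)) = 16.2788
d((-6, -13), (-3, 13)) = 26.1725
d((-6, -13), (-18, -7)) = 13.4164
d((12, -19), (-9, 3)) = 30.4138
d((12, -19), (-3, 13)) = 35.3412
d((12, -19), (-18, -7)) = 32.311
d((-9, 3), (-3, 13)) = 11.6619 <-- minimum
d((-9, 3), (-18, -7)) = 13.4536
d((-3, 13), (-18, -7)) = 25.0

Closest pair: (-9, 3) and (-3, 13) with distance 11.6619

The closest pair is (-9, 3) and (-3, 13) with Euclidean distance 11.6619. For 7 points, brute-force pairwise comparison is shown above. For large n, the divide-and-conquer algorithm (sort by x, recurse on halves, check the dividing strip) achieves O(n log n).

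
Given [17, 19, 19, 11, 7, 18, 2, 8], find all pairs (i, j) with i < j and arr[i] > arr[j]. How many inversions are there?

Finding inversions in [17, 19, 19, 11, 7, 18, 2, 8]:

(0, 3): arr[0]=17 > arr[3]=11
(0, 4): arr[0]=17 > arr[4]=7
(0, 6): arr[0]=17 > arr[6]=2
(0, 7): arr[0]=17 > arr[7]=8
(1, 3): arr[1]=19 > arr[3]=11
(1, 4): arr[1]=19 > arr[4]=7
(1, 5): arr[1]=19 > arr[5]=18
(1, 6): arr[1]=19 > arr[6]=2
(1, 7): arr[1]=19 > arr[7]=8
(2, 3): arr[2]=19 > arr[3]=11
(2, 4): arr[2]=19 > arr[4]=7
(2, 5): arr[2]=19 > arr[5]=18
(2, 6): arr[2]=19 > arr[6]=2
(2, 7): arr[2]=19 > arr[7]=8
(3, 4): arr[3]=11 > arr[4]=7
(3, 6): arr[3]=11 > arr[6]=2
(3, 7): arr[3]=11 > arr[7]=8
(4, 6): arr[4]=7 > arr[6]=2
(5, 6): arr[5]=18 > arr[6]=2
(5, 7): arr[5]=18 > arr[7]=8

Total inversions: 20

The array has 20 inversion(s): (0,3), (0,4), (0,6), (0,7), (1,3), (1,4), (1,5), (1,6), (1,7), (2,3), (2,4), (2,5), (2,6), (2,7), (3,4), (3,6), (3,7), (4,6), (5,6), (5,7). Each pair (i,j) satisfies i < j and arr[i] > arr[j].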